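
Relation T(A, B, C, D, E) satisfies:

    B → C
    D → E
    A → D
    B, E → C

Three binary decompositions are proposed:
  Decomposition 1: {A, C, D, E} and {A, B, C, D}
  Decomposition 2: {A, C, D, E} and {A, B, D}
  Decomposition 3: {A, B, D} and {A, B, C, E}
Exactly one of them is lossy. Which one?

Decomposition 1: common = {A, C, D}, closure = {A, C, D, E} → lossless.
Decomposition 2: common = {A, D}, closure = {A, D, E} → lossy.
Decomposition 3: common = {A, B}, closure = {A, B, C, D, E} → lossless.

Decomposition 2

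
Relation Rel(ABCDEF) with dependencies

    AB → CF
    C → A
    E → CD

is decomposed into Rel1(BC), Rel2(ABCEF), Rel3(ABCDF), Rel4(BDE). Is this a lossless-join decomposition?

Yes

Chase test. Columns are ABCDEF; row i has aⱼ where attribute j ∈ Reli, else bᵢⱼ.
Initial tableau (one row per fragment):
  row 1: b11 a2 a3 b14 b15 b16
  row 2: a1 a2 a3 b24 a5 a6
  row 3: a1 a2 a3 a4 b35 a6
  row 4: b41 a2 b43 a4 a5 b46
Rows 1 and 2 agree on C; apply C→A and equate their A entries.
Rows 2 and 4 agree on E; apply E→CD and equate their CD entries.
Rows 1 and 2 agree on AB; apply AB→CF and equate their CF entries.
Rows 1 and 4 agree on C; apply C→A and equate their A entries.
Rows 1 and 4 agree on AB; apply AB→CF and equate their CF entries.
Row 2 is now all distinguished symbols — the join is lossless.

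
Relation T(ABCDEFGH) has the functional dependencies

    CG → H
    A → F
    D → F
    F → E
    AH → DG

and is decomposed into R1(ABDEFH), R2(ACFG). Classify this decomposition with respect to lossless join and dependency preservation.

lossy and not dependency-preserving

Lossless test: (AF)⁺ = {AEF}, which is a superkey of neither fragment — lossy.
Dependency preservation: the restricted closure of {CG} across the fragments never reaches {H}, so CG → H cannot be enforced without a join — not preserved.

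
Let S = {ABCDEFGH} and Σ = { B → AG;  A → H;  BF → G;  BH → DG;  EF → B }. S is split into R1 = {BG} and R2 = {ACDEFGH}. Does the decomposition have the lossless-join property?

Common attributes: R1 ∩ R2 = {G}.
No dependency enlarges {G}, so (G)⁺ = {G}.
The closure contains neither all of R1 = {BG} nor all of R2 = {ACDEFGH}, so the common attributes are not a superkey of either fragment. The join is lossy.

No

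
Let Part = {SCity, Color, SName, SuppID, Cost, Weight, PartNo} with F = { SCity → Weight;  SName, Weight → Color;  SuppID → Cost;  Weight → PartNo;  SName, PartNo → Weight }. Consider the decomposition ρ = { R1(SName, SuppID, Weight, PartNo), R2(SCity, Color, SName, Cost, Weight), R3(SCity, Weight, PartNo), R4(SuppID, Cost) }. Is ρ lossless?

Chase test. Columns are SCity, Color, SName, SuppID, Cost, Weight, PartNo; row i has aⱼ where attribute j ∈ Ri, else bᵢⱼ.
Initial tableau (one row per fragment):
  row 1: b11 b12 a3 a4 b15 a6 a7
  row 2: a1 a2 a3 b24 a5 a6 b27
  row 3: a1 b32 b33 b34 b35 a6 a7
  row 4: b41 b42 b43 a4 a5 b46 b47
Rows 1 and 2 agree on SName, Weight; apply SName, Weight→Color and equate their Color entries.
Rows 1 and 4 agree on SuppID; apply SuppID→Cost and equate their Cost entries.
Rows 1 and 2 agree on Weight; apply Weight→PartNo and equate their PartNo entries.
No row becomes fully distinguished — the join is lossy.

No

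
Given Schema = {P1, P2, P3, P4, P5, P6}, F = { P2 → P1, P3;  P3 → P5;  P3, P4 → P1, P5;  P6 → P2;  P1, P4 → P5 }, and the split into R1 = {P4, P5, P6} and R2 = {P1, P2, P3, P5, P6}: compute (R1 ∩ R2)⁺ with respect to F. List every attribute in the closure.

P1, P2, P3, P5, P6

R1 ∩ R2 = {P5, P6}.
P6 → P2 applies, adding P2
P2 → P1, P3 applies, adding P1, P3
Closure: {P1, P2, P3, P5, P6}.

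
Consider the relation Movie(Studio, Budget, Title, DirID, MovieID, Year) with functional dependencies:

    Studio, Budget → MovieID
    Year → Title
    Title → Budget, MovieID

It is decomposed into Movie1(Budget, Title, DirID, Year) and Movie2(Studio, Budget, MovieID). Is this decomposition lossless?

Common attributes: Movie1 ∩ Movie2 = {Budget}.
No dependency enlarges {Budget}, so (Budget)⁺ = {Budget}.
The closure contains neither all of Movie1 = {Budget, Title, DirID, Year} nor all of Movie2 = {Studio, Budget, MovieID}, so the common attributes are not a superkey of either fragment. The join is lossy.

No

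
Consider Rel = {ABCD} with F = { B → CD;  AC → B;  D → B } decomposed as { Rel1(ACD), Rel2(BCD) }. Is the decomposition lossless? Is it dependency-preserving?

Lossless test: (CD)⁺ = {BCD}, which contains all of one fragment — lossless.
Dependency preservation: AC → B is not contained in any single fragment, but the restricted closure of its left-hand side across the fragments still reaches the right-hand side; the remaining FDs each lie inside some fragment. All dependencies are preserved.

lossless and dependency-preserving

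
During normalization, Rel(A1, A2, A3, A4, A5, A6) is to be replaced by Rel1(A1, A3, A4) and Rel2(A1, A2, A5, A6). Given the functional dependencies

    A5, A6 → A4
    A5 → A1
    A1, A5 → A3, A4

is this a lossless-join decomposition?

No

Common attributes: Rel1 ∩ Rel2 = {A1}.
No dependency enlarges {A1}, so (A1)⁺ = {A1}.
The closure contains neither all of Rel1 = {A1, A3, A4} nor all of Rel2 = {A1, A2, A5, A6}, so the common attributes are not a superkey of either fragment. The join is lossy.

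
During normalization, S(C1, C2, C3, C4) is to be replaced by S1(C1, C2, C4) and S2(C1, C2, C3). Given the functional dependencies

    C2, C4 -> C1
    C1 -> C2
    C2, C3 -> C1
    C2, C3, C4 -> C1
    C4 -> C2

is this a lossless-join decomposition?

No

Common attributes: S1 ∩ S2 = {C1, C2}.
No dependency enlarges {C1, C2}, so (C1, C2)⁺ = {C1, C2}.
The closure contains neither all of S1 = {C1, C2, C4} nor all of S2 = {C1, C2, C3}, so the common attributes are not a superkey of either fragment. The join is lossy.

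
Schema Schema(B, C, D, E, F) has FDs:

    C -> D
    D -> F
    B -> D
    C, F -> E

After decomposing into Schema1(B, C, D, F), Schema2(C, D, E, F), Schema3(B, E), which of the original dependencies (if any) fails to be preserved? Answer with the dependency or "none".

C → D lies within Schema1.
D → F lies within Schema1.
B → D lies within Schema1.
C, F → E lies within Schema2.
Every dependency is enforceable on the fragments, so the decomposition is dependency-preserving.

none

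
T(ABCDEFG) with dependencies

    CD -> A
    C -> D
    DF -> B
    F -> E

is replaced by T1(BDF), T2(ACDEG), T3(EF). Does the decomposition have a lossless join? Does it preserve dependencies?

Lossless test (chase): Rows 1 and 3 agree on F; apply F→E and equate their E entries. No row becomes fully distinguished — the join is lossy.
Dependency preservation: every FD's attributes lie within a single fragment, so each can be enforced locally — preserved.

lossy but dependency-preserving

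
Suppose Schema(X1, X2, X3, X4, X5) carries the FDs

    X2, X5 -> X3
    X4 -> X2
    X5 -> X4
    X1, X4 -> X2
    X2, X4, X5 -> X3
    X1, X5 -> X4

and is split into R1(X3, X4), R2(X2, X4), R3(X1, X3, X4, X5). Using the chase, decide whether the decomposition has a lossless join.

Chase test. Columns are X1, X2, X3, X4, X5; row i has aⱼ where attribute j ∈ Ri, else bᵢⱼ.
Initial tableau (one row per fragment):
  row 1: b11 b12 a3 a4 b15
  row 2: b21 a2 b23 a4 b25
  row 3: a1 b32 a3 a4 a5
Rows 1 and 2 agree on X4; apply X4→X2 and equate their X2 entries.
Rows 1 and 3 agree on X4; apply X4→X2 and equate their X2 entries.
Row 3 is now all distinguished symbols — the join is lossless.

Yes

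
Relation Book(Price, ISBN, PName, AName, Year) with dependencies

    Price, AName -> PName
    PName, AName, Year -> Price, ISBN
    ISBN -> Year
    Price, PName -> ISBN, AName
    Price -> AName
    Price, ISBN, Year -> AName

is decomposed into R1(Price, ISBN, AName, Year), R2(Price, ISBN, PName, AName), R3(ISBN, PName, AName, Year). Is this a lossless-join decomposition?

Yes

Chase test. Columns are Price, ISBN, PName, AName, Year; row i has aⱼ where attribute j ∈ Ri, else bᵢⱼ.
Initial tableau (one row per fragment):
  row 1: a1 a2 b13 a4 a5
  row 2: a1 a2 a3 a4 b25
  row 3: b31 a2 a3 a4 a5
Rows 1 and 2 agree on Price, AName; apply Price, AName→PName and equate their PName entries.
Rows 1 and 3 agree on PName, AName, Year; apply PName, AName, Year→Price, ISBN and equate their Price, ISBN entries.
Rows 1 and 2 agree on ISBN; apply ISBN→Year and equate their Year entries.
Row 1 is now all distinguished symbols — the join is lossless.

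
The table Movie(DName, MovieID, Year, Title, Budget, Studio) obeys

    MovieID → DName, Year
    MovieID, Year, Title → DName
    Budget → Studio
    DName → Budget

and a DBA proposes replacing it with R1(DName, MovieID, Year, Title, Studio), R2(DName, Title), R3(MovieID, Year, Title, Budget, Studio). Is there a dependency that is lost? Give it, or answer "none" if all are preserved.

DName → Budget

Check DName → Budget: no single fragment contains all of {DName, Budget}, and the restricted closure of {DName} across the fragments never reaches {Budget}.
MovieID → DName, Year is preserved.
MovieID, Year, Title → DName is preserved.
Budget → Studio is preserved.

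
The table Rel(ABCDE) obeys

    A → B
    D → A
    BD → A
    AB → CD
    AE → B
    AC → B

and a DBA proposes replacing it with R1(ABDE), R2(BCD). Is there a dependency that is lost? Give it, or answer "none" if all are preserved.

A → B lies within R1.
D → A lies within R1.
BD → A lies within R1.
AB → CD: restricted closure across fragments reaches CD.
AE → B lies within R1.
AC → B: restricted closure across fragments reaches B.
Every dependency is enforceable on the fragments, so the decomposition is dependency-preserving.

none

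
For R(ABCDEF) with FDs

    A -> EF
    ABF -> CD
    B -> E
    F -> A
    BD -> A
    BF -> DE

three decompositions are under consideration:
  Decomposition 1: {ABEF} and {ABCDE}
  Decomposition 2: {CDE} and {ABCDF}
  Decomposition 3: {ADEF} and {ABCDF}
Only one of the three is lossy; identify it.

Decomposition 2

Decomposition 1: common = {ABE}, closure = {ABCDEF} → lossless.
Decomposition 2: common = {CD}, closure = {CD} → lossy.
Decomposition 3: common = {ADF}, closure = {ADEF} → lossless.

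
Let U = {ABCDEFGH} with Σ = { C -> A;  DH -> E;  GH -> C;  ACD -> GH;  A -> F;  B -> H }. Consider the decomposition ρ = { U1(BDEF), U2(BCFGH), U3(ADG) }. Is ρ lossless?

Chase test. Columns are ABCDEFGH; row i has aⱼ where attribute j ∈ Ui, else bᵢⱼ.
Initial tableau (one row per fragment):
  row 1: b11 a2 b13 a4 a5 a6 b17 b18
  row 2: b21 a2 a3 b24 b25 a6 a7 a8
  row 3: a1 b32 b33 a4 b35 b36 a7 b38
Rows 1 and 2 agree on B; apply B→H and equate their H entries.
No row becomes fully distinguished — the join is lossy.

No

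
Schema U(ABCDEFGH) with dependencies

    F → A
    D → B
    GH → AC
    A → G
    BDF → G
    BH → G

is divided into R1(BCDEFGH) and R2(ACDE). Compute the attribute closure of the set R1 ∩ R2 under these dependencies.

BCDE

R1 ∩ R2 = {CDE}.
D → B applies, adding B
Closure: {BCDE}.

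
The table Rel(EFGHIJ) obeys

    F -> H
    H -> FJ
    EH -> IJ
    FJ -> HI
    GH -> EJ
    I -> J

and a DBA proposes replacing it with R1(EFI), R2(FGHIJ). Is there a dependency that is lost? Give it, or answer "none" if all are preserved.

Check GH → EJ: no single fragment contains all of {EGHJ}, and the restricted closure of {GH} across the fragments never reaches {EJ}.
F → H is preserved.
H → FJ is preserved.
EH → IJ is preserved.
FJ → HI is preserved.
I → J is preserved.

GH -> EJ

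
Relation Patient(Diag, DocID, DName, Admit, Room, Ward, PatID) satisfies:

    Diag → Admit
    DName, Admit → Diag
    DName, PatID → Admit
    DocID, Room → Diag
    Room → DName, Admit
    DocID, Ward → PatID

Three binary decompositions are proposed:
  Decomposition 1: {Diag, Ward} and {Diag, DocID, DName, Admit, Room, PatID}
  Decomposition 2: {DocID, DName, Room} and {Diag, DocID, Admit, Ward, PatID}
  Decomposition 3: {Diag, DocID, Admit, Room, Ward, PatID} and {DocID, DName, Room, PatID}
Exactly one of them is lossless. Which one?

Decomposition 3

Decomposition 1: common = {Diag}, closure = {Diag, Admit} → lossy.
Decomposition 2: common = {DocID}, closure = {DocID} → lossy.
Decomposition 3: common = {DocID, Room, PatID}, closure = {Diag, DocID, DName, Admit, Room, PatID} → lossless.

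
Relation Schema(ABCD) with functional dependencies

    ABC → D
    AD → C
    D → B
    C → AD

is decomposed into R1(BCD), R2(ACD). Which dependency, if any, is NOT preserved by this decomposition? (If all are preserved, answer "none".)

ABC → D: restricted closure across fragments reaches D.
AD → C lies within R2.
D → B lies within R1.
C → AD lies within R2.
Every dependency is enforceable on the fragments, so the decomposition is dependency-preserving.

none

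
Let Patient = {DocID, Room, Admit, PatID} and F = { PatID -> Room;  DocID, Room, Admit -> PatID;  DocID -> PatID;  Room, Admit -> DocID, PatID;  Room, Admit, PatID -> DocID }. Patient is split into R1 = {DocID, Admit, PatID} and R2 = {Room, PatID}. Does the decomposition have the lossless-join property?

Common attributes: R1 ∩ R2 = {PatID}.
Closure of {PatID}: PatID → Room applies, adding Room. So (PatID)⁺ = {Room, PatID}.
This closure contains every attribute of R2, so R1 ∩ R2 → R2. The join is lossless.

Yes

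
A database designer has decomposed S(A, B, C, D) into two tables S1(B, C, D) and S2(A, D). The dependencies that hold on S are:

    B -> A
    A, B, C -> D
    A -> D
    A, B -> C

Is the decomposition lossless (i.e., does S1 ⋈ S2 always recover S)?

No

Common attributes: S1 ∩ S2 = {D}.
No dependency enlarges {D}, so (D)⁺ = {D}.
The closure contains neither all of S1 = {B, C, D} nor all of S2 = {A, D}, so the common attributes are not a superkey of either fragment. The join is lossy.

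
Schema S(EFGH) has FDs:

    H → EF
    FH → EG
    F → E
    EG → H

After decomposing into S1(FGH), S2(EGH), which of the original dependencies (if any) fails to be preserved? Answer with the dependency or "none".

Check F → E: no single fragment contains all of {EF}, and the restricted closure of {F} across the fragments never reaches {E}.
H → EF is preserved.
FH → EG is preserved.
EG → H is preserved.

F → E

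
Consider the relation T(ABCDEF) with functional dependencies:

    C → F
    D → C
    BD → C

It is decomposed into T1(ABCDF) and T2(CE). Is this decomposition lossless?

No

Common attributes: T1 ∩ T2 = {C}.
Closure of {C}: C → F applies, adding F. So (C)⁺ = {CF}.
The closure contains neither all of T1 = {ABCDF} nor all of T2 = {CE}, so the common attributes are not a superkey of either fragment. The join is lossy.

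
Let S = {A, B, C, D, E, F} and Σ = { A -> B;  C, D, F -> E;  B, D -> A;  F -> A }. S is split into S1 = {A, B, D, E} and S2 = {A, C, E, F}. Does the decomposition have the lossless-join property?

No

Common attributes: S1 ∩ S2 = {A, E}.
Closure of {A, E}: A → B applies, adding B. So (A, E)⁺ = {A, B, E}.
The closure contains neither all of S1 = {A, B, D, E} nor all of S2 = {A, C, E, F}, so the common attributes are not a superkey of either fragment. The join is lossy.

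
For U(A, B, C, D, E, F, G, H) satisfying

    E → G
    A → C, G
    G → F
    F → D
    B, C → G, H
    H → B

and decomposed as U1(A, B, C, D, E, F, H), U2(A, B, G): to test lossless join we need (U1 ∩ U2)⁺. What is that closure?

A, B, C, D, F, G, H

U1 ∩ U2 = {A, B}.
A → C, G applies, adding C, G
G → F applies, adding F
F → D applies, adding D
B, C → G, H applies, adding H
Closure: {A, B, C, D, F, G, H}.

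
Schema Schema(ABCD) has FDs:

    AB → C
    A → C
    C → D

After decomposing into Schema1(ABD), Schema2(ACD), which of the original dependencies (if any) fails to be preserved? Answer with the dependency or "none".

none

AB → C: restricted closure across fragments reaches C.
A → C lies within Schema2.
C → D lies within Schema2.
Every dependency is enforceable on the fragments, so the decomposition is dependency-preserving.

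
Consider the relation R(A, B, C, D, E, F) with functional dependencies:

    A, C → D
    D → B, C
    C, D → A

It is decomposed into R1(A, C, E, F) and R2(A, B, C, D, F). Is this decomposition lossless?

Yes

Common attributes: R1 ∩ R2 = {A, C, F}.
Closure of {A, C, F}: A, C → D applies, adding D; D → B, C applies, adding B. So (A, C, F)⁺ = {A, B, C, D, F}.
This closure contains every attribute of R2, so R1 ∩ R2 → R2. The join is lossless.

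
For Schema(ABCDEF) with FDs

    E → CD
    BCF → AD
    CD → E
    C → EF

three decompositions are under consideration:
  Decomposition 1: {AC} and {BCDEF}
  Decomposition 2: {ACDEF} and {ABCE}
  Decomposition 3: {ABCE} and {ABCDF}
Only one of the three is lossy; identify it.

Decomposition 1: common = {C}, closure = {CDEF} → lossy.
Decomposition 2: common = {ACE}, closure = {ACDEF} → lossless.
Decomposition 3: common = {ABC}, closure = {ABCDEF} → lossless.

Decomposition 1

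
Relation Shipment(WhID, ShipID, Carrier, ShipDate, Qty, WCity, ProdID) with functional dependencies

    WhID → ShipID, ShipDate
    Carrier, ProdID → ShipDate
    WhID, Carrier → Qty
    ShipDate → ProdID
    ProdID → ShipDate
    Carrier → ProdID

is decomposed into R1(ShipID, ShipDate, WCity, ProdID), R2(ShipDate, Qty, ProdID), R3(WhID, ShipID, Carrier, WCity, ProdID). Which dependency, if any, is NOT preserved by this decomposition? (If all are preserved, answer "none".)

Check WhID, Carrier → Qty: no single fragment contains all of {WhID, Carrier, Qty}, and the restricted closure of {WhID, Carrier} across the fragments never reaches {Qty}.
WhID → ShipID, ShipDate is preserved.
Carrier, ProdID → ShipDate is preserved.
ShipDate → ProdID is preserved.
ProdID → ShipDate is preserved.
Carrier → ProdID is preserved.

WhID, Carrier → Qty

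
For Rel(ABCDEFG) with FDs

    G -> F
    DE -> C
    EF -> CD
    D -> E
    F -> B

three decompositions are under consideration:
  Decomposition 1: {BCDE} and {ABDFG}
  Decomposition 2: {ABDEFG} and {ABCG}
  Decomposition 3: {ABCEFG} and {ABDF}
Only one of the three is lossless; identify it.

Decomposition 1

Decomposition 1: common = {BD}, closure = {BCDE} → lossless.
Decomposition 2: common = {ABG}, closure = {ABFG} → lossy.
Decomposition 3: common = {ABF}, closure = {ABF} → lossy.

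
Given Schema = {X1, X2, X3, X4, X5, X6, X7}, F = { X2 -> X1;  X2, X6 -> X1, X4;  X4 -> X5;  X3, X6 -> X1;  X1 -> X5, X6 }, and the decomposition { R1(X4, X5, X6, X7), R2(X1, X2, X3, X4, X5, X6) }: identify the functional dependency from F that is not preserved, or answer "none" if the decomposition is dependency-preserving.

X2 → X1 lies within R2.
X2, X6 → X1, X4 lies within R2.
X4 → X5 lies within R1.
X3, X6 → X1 lies within R2.
X1 → X5, X6 lies within R2.
Every dependency is enforceable on the fragments, so the decomposition is dependency-preserving.

none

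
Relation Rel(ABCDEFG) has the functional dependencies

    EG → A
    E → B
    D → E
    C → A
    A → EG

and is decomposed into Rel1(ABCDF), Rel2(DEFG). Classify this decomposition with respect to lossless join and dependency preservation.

lossy and not dependency-preserving

Lossless test: (DF)⁺ = {BDEF}, which is a superkey of neither fragment — lossy.
Dependency preservation: the restricted closure of {EG} across the fragments never reaches {A}, so EG → A cannot be enforced without a join — not preserved.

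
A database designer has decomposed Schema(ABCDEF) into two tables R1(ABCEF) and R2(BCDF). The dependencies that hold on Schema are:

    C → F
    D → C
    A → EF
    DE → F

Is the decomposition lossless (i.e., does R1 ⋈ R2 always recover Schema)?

Common attributes: R1 ∩ R2 = {BCF}.
No dependency enlarges {BCF}, so (BCF)⁺ = {BCF}.
The closure contains neither all of R1 = {ABCEF} nor all of R2 = {BCDF}, so the common attributes are not a superkey of either fragment. The join is lossy.

No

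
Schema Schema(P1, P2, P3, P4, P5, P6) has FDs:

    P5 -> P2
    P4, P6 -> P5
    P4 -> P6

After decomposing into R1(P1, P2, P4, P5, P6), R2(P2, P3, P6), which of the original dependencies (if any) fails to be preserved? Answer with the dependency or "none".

P5 → P2 lies within R1.
P4, P6 → P5 lies within R1.
P4 → P6 lies within R1.
Every dependency is enforceable on the fragments, so the decomposition is dependency-preserving.

none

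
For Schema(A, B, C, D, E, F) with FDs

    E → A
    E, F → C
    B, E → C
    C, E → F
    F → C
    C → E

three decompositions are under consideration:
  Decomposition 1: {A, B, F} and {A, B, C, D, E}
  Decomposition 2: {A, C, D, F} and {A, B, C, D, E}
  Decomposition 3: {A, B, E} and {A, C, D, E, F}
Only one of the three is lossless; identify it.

Decomposition 2

Decomposition 1: common = {A, B}, closure = {A, B} → lossy.
Decomposition 2: common = {A, C, D}, closure = {A, C, D, E, F} → lossless.
Decomposition 3: common = {A, E}, closure = {A, E} → lossy.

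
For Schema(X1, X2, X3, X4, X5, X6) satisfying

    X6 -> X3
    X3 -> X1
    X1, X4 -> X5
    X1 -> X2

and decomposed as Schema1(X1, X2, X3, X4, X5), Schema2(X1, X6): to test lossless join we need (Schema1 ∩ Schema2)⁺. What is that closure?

Schema1 ∩ Schema2 = {X1}.
X1 → X2 applies, adding X2
Closure: {X1, X2}.

X1, X2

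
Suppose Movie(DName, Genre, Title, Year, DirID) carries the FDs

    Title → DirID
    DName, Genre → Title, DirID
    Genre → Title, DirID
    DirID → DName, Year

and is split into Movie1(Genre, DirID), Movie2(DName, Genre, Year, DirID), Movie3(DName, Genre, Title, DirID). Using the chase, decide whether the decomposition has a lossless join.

Chase test. Columns are DName, Genre, Title, Year, DirID; row i has aⱼ where attribute j ∈ Moviei, else bᵢⱼ.
Initial tableau (one row per fragment):
  row 1: b11 a2 b13 b14 a5
  row 2: a1 a2 b23 a4 a5
  row 3: a1 a2 a3 b34 a5
Rows 2 and 3 agree on DName, Genre; apply DName, Genre→Title, DirID and equate their Title, DirID entries.
Rows 1 and 2 agree on Genre; apply Genre→Title, DirID and equate their Title, DirID entries.
Rows 1 and 2 agree on DirID; apply DirID→DName, Year and equate their DName, Year entries.
Rows 1 and 3 agree on DirID; apply DirID→DName, Year and equate their DName, Year entries.
Row 1 is now all distinguished symbols — the join is lossless.

Yes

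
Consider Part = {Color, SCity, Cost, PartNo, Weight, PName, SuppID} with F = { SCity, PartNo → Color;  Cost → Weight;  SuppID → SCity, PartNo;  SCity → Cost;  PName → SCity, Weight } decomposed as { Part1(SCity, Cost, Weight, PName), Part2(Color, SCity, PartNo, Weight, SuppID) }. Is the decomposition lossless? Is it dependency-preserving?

Lossless test: (SCity, Weight)⁺ = {SCity, Cost, Weight}, which is a superkey of neither fragment — lossy.
Dependency preservation: every FD's attributes lie within a single fragment, so each can be enforced locally — preserved.

lossy but dependency-preserving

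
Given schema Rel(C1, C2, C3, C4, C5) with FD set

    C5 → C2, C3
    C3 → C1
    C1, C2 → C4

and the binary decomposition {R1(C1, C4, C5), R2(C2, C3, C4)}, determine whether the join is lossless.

Common attributes: R1 ∩ R2 = {C4}.
No dependency enlarges {C4}, so (C4)⁺ = {C4}.
The closure contains neither all of R1 = {C1, C4, C5} nor all of R2 = {C2, C3, C4}, so the common attributes are not a superkey of either fragment. The join is lossy.

No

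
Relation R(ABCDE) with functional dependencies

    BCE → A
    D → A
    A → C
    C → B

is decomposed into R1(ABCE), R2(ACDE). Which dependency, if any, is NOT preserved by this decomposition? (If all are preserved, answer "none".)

BCE → A lies within R1.
D → A lies within R2.
A → C lies within R1.
C → B lies within R1.
Every dependency is enforceable on the fragments, so the decomposition is dependency-preserving.

none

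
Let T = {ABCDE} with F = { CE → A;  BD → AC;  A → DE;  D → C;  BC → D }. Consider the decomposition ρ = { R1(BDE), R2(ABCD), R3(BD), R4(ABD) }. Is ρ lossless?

Chase test. Columns are ABCDE; row i has aⱼ where attribute j ∈ Ri, else bᵢⱼ.
Initial tableau (one row per fragment):
  row 1: b11 a2 b13 a4 a5
  row 2: a1 a2 a3 a4 b25
  row 3: b31 a2 b33 a4 b35
  row 4: a1 a2 b43 a4 b45
Rows 1 and 2 agree on BD; apply BD→AC and equate their AC entries.
Rows 1 and 3 agree on BD; apply BD→AC and equate their AC entries.
Rows 1 and 4 agree on BD; apply BD→AC and equate their AC entries.
Rows 1 and 2 agree on A; apply A→DE and equate their DE entries.
Rows 1 and 3 agree on A; apply A→DE and equate their DE entries.
Rows 1 and 4 agree on A; apply A→DE and equate their DE entries.
Row 1 is now all distinguished symbols — the join is lossless.

Yes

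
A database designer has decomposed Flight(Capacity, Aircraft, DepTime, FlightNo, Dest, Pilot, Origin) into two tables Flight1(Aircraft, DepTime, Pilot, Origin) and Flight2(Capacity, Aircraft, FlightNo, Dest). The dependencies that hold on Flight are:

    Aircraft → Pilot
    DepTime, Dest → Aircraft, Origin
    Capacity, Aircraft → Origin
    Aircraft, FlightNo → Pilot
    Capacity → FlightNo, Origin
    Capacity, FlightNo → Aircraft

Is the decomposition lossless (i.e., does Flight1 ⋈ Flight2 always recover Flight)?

Common attributes: Flight1 ∩ Flight2 = {Aircraft}.
Closure of {Aircraft}: Aircraft → Pilot applies, adding Pilot. So (Aircraft)⁺ = {Aircraft, Pilot}.
The closure contains neither all of Flight1 = {Aircraft, DepTime, Pilot, Origin} nor all of Flight2 = {Capacity, Aircraft, FlightNo, Dest}, so the common attributes are not a superkey of either fragment. The join is lossy.

No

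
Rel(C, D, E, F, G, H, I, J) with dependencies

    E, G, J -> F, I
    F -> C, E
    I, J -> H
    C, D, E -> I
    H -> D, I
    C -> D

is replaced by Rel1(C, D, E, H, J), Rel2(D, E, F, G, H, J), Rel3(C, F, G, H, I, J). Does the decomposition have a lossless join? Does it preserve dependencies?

Lossless test (chase): Rows 2 and 3 agree on F; apply F→C, E and equate their C, E entries. Rows 1 and 2 agree on C, D, E; apply C, D, E→I and equate their I entries. Rows 1 and 3 agree on H; apply H→D, I and equate their D, I entries. Row 2 is now all distinguished symbols — the join is lossless.
Dependency preservation: the restricted closure of {C, D, E} across the fragments never reaches {I}, so C, D, E → I cannot be enforced without a join — not preserved.

lossless but not dependency-preserving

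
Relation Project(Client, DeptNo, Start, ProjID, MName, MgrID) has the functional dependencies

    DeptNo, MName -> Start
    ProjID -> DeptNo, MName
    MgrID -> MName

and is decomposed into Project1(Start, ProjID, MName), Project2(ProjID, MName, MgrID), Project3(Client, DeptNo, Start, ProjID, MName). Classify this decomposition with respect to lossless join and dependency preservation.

Lossless test (chase): Rows 1 and 2 agree on ProjID; apply ProjID→DeptNo, MName and equate their DeptNo, MName entries. Rows 1 and 3 agree on ProjID; apply ProjID→DeptNo, MName and equate their DeptNo, MName entries. Rows 1 and 2 agree on DeptNo, MName; apply DeptNo, MName→Start and equate their Start entries. No row becomes fully distinguished — the join is lossy.
Dependency preservation: every FD's attributes lie within a single fragment, so each can be enforced locally — preserved.

lossy but dependency-preserving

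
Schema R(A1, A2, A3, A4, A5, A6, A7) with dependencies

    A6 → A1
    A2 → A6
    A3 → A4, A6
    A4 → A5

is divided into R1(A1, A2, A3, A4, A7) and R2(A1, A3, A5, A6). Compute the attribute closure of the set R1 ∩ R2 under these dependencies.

A1, A3, A4, A5, A6

R1 ∩ R2 = {A1, A3}.
A3 → A4, A6 applies, adding A4, A6
A4 → A5 applies, adding A5
Closure: {A1, A3, A4, A5, A6}.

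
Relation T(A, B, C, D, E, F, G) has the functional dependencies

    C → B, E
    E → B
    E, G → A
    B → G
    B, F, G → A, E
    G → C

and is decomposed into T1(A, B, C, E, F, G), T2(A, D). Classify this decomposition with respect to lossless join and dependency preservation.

lossy but dependency-preserving

Lossless test: (A)⁺ = {A}, which is a superkey of neither fragment — lossy.
Dependency preservation: every FD's attributes lie within a single fragment, so each can be enforced locally — preserved.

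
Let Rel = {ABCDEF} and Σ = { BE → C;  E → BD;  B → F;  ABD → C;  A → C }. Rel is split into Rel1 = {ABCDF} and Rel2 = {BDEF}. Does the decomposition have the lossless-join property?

Common attributes: Rel1 ∩ Rel2 = {BDF}.
No dependency enlarges {BDF}, so (BDF)⁺ = {BDF}.
The closure contains neither all of Rel1 = {ABCDF} nor all of Rel2 = {BDEF}, so the common attributes are not a superkey of either fragment. The join is lossy.

No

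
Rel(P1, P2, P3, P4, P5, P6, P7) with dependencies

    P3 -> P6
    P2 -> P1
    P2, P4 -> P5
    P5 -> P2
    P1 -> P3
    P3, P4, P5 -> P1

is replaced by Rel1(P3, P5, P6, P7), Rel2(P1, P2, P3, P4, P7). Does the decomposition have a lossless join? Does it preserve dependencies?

Lossless test: (P3, P7)⁺ = {P3, P6, P7}, which is a superkey of neither fragment — lossy.
Dependency preservation: the restricted closure of {P2, P4} across the fragments never reaches {P5}, so P2, P4 → P5 cannot be enforced without a join — not preserved.

lossy and not dependency-preserving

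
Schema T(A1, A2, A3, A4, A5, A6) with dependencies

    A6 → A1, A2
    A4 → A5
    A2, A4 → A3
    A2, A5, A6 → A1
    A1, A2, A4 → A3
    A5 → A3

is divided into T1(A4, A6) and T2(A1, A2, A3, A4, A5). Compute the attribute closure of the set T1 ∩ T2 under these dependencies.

T1 ∩ T2 = {A4}.
A4 → A5 applies, adding A5
A5 → A3 applies, adding A3
Closure: {A3, A4, A5}.

A3, A4, A5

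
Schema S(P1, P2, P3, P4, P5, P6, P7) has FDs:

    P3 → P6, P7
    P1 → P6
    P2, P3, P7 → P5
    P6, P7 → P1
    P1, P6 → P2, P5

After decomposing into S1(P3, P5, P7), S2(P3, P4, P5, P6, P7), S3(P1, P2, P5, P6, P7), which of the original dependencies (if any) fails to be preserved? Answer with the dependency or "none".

P3 → P6, P7 lies within S2.
P1 → P6 lies within S3.
P2, P3, P7 → P5: restricted closure across fragments reaches P5.
P6, P7 → P1 lies within S3.
P1, P6 → P2, P5 lies within S3.
Every dependency is enforceable on the fragments, so the decomposition is dependency-preserving.

none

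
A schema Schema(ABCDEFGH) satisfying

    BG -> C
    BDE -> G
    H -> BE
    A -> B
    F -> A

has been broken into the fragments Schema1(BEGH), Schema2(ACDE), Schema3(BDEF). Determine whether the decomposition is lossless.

Chase test. Columns are ABCDEFGH; row i has aⱼ where attribute j ∈ Schemai, else bᵢⱼ.
Initial tableau (one row per fragment):
  row 1: b11 a2 b13 b14 a5 b16 a7 a8
  row 2: a1 b22 a3 a4 a5 b26 b27 b28
  row 3: b31 a2 b33 a4 a5 a6 b37 b38
No row becomes fully distinguished — the join is lossy.

No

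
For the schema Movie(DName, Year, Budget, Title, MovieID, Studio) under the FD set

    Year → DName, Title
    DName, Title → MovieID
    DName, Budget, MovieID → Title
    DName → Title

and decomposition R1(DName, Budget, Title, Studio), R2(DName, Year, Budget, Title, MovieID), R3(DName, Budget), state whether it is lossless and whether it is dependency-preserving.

Lossless test (chase): Rows 1 and 2 agree on DName, Title; apply DName, Title→MovieID and equate their MovieID entries. Rows 1 and 3 agree on DName; apply DName→Title and equate their Title entries. Rows 1 and 3 agree on DName, Title; apply DName, Title→MovieID and equate their MovieID entries. No row becomes fully distinguished — the join is lossy.
Dependency preservation: every FD's attributes lie within a single fragment, so each can be enforced locally — preserved.

lossy but dependency-preserving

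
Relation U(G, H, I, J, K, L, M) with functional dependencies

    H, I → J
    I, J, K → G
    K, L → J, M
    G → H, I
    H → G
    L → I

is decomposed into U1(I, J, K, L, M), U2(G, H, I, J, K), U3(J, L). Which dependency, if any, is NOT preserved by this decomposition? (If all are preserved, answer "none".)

H, I → J lies within U2.
I, J, K → G lies within U2.
K, L → J, M lies within U1.
G → H, I lies within U2.
H → G lies within U2.
L → I lies within U1.
Every dependency is enforceable on the fragments, so the decomposition is dependency-preserving.

none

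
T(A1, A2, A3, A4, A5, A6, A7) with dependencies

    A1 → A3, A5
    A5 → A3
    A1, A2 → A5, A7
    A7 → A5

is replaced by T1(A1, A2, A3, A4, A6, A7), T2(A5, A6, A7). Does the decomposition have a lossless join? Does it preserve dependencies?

lossless but not dependency-preserving

Lossless test: (A6, A7)⁺ = {A3, A5, A6, A7}, which contains all of one fragment — lossless.
Dependency preservation: the restricted closure of {A1} across the fragments never reaches {A3, A5}, so A1 → A3, A5 cannot be enforced without a join — not preserved.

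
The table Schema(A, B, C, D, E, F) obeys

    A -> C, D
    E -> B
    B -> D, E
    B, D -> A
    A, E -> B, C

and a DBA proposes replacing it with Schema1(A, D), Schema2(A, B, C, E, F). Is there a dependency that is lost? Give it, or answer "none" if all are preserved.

none

A → C, D: restricted closure across fragments reaches C, D.
E → B lies within Schema2.
B → D, E: restricted closure across fragments reaches D, E.
B, D → A: restricted closure across fragments reaches A.
A, E → B, C lies within Schema2.
Every dependency is enforceable on the fragments, so the decomposition is dependency-preserving.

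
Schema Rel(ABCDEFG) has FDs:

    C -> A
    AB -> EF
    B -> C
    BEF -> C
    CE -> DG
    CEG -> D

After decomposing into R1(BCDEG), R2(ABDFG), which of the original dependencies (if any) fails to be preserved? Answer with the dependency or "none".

Check C → A: no single fragment contains all of {AC}, and the restricted closure of {C} across the fragments never reaches {A}.
AB → EF is preserved.
B → C is preserved.
BEF → C is preserved.
CE → DG is preserved.
CEG → D is preserved.

C -> A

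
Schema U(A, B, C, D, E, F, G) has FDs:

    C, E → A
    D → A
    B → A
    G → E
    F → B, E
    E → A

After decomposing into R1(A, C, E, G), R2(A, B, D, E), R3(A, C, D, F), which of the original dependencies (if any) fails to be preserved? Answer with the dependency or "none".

Check F → B, E: no single fragment contains all of {B, E, F}, and the restricted closure of {F} across the fragments never reaches {B, E}.
C, E → A is preserved.
D → A is preserved.
B → A is preserved.
G → E is preserved.
E → A is preserved.

F → B, E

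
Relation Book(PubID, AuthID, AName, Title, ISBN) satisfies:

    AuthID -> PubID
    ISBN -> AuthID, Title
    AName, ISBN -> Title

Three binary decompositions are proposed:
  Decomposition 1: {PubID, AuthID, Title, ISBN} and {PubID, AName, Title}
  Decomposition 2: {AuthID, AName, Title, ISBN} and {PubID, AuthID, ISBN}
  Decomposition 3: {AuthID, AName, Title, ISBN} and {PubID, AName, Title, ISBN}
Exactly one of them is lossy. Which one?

Decomposition 1

Decomposition 1: common = {PubID, Title}, closure = {PubID, Title} → lossy.
Decomposition 2: common = {AuthID, ISBN}, closure = {PubID, AuthID, Title, ISBN} → lossless.
Decomposition 3: common = {AName, Title, ISBN}, closure = {PubID, AuthID, AName, Title, ISBN} → lossless.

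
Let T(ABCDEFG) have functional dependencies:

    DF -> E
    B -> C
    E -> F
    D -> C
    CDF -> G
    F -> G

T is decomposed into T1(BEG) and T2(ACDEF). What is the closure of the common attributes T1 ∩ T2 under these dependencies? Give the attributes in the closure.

EFG

T1 ∩ T2 = {E}.
E → F applies, adding F
F → G applies, adding G
Closure: {EFG}.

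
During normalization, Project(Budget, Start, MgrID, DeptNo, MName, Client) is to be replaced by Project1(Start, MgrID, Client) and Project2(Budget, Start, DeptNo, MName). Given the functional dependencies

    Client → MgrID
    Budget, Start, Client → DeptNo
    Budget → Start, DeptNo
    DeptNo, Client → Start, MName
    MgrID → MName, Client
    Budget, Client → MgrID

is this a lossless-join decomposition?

No

Common attributes: Project1 ∩ Project2 = {Start}.
No dependency enlarges {Start}, so (Start)⁺ = {Start}.
The closure contains neither all of Project1 = {Start, MgrID, Client} nor all of Project2 = {Budget, Start, DeptNo, MName}, so the common attributes are not a superkey of either fragment. The join is lossy.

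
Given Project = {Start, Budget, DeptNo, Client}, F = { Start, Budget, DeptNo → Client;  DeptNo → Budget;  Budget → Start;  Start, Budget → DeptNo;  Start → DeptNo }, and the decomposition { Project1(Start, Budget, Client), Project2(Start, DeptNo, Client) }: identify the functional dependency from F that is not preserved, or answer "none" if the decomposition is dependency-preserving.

none

Start, Budget, DeptNo → Client: restricted closure across fragments reaches Client.
DeptNo → Budget: restricted closure across fragments reaches Budget.
Budget → Start lies within Project1.
Start, Budget → DeptNo: restricted closure across fragments reaches DeptNo.
Start → DeptNo lies within Project2.
Every dependency is enforceable on the fragments, so the decomposition is dependency-preserving.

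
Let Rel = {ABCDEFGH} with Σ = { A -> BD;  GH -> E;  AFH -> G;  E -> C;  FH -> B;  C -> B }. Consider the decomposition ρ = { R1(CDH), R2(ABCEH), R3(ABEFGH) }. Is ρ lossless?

Chase test. Columns are ABCDEFGH; row i has aⱼ where attribute j ∈ Ri, else bᵢⱼ.
Initial tableau (one row per fragment):
  row 1: b11 b12 a3 a4 b15 b16 b17 a8
  row 2: a1 a2 a3 b24 a5 b26 b27 a8
  row 3: a1 a2 b33 b34 a5 a6 a7 a8
Rows 2 and 3 agree on A; apply A→BD and equate their BD entries.
Rows 2 and 3 agree on E; apply E→C and equate their C entries.
Rows 1 and 2 agree on C; apply C→B and equate their B entries.
No row becomes fully distinguished — the join is lossy.

No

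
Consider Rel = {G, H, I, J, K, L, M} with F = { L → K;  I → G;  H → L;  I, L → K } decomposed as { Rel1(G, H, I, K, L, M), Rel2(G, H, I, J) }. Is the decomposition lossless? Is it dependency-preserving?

lossy but dependency-preserving

Lossless test: (G, H, I)⁺ = {G, H, I, K, L}, which is a superkey of neither fragment — lossy.
Dependency preservation: every FD's attributes lie within a single fragment, so each can be enforced locally — preserved.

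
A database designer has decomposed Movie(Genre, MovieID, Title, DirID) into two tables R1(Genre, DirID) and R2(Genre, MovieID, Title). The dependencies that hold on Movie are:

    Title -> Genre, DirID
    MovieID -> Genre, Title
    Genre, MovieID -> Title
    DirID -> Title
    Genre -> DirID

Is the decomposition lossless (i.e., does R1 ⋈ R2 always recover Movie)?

Common attributes: R1 ∩ R2 = {Genre}.
Closure of {Genre}: Genre → DirID applies, adding DirID; DirID → Title applies, adding Title. So (Genre)⁺ = {Genre, Title, DirID}.
This closure contains every attribute of R1, so R1 ∩ R2 → R1. The join is lossless.

Yes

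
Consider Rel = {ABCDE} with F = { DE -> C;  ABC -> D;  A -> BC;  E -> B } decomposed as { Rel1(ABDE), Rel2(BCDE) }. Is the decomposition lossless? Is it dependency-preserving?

lossless but not dependency-preserving

Lossless test: (BDE)⁺ = {BCDE}, which contains all of one fragment — lossless.
Dependency preservation: the restricted closure of {A} across the fragments never reaches {BC}, so A → BC cannot be enforced without a join — not preserved.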